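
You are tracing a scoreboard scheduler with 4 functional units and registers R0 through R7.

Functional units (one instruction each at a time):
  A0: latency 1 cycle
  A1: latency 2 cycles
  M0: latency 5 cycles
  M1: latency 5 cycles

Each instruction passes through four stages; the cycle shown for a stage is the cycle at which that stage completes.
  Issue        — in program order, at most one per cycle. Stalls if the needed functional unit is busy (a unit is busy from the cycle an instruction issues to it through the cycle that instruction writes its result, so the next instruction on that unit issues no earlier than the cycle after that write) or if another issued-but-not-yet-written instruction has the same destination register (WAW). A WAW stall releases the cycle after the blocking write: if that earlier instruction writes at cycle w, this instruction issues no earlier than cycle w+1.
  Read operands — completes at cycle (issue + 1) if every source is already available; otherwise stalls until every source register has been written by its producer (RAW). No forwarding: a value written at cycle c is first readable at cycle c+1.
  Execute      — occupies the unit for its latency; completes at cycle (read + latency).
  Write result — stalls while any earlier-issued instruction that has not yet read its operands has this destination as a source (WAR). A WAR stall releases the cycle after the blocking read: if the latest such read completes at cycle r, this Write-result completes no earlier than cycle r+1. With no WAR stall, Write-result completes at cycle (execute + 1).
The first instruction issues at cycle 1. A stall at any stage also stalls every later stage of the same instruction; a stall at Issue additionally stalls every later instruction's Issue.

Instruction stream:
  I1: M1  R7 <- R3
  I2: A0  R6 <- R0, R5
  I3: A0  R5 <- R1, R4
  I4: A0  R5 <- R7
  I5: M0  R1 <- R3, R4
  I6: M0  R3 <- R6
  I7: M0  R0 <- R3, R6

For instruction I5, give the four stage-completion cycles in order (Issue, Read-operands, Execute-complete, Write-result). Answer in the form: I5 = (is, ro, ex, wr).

I5 = (11, 12, 17, 18)

1) issue 1, read 2, done 7, write 8
2) issue 2, read 3, done 4, write 5
3) issue 6, read 7, done 8, write 9  <struct: A0 busy until I2 writes@5>
4) issue 10, read 11, done 12, write 13  <struct: A0 busy until I3 writes@9>
5) issue 11, read 12, done 17, write 18
6) issue 19, read 20, done 25, write 26  <struct: M0 busy until I5 writes@18>
7) issue 27, read 28, done 33, write 34  <struct: M0 busy until I6 writes@26>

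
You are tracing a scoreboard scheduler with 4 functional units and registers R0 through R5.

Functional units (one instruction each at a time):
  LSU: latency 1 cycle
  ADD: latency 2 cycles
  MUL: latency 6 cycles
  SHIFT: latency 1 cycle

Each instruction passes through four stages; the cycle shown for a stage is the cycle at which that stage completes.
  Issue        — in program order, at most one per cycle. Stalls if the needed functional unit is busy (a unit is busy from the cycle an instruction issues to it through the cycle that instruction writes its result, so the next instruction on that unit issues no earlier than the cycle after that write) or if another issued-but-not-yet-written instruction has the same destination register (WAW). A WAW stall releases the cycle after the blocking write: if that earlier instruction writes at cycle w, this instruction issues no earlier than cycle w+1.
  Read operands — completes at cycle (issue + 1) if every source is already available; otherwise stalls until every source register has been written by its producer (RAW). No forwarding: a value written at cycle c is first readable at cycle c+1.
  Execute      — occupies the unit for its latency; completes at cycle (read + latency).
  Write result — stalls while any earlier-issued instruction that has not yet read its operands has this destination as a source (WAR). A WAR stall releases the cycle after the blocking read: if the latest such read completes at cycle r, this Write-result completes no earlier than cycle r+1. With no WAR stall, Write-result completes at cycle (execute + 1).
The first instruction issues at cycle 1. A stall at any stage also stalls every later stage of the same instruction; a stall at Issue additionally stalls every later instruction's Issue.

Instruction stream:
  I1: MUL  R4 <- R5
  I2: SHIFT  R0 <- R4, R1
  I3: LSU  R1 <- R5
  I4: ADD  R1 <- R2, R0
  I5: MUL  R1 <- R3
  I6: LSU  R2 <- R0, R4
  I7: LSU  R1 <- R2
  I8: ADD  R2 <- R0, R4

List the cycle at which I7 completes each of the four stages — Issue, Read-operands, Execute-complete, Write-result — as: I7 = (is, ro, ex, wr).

I7 = (26, 27, 28, 29)

I1  is:1  ro:2  ex:8  wr:9
I2  is:2  ro:10  ex:11  wr:12  — RAW R4: wait I1 write@9
I3  is:3  ro:4  ex:5  wr:11  — WAR R1: wait I2 read@10
I4  is:12  ro:13  ex:15  wr:16  — WAW R1: wait I3 write@11
I5  is:17  ro:18  ex:24  wr:25  — WAW R1: wait I4 write@16
I6  is:18  ro:19  ex:20  wr:21
I7  is:26  ro:27  ex:28  wr:29  — WAW R1: wait I5 write@25
I8  is:27  ro:28  ex:30  wr:31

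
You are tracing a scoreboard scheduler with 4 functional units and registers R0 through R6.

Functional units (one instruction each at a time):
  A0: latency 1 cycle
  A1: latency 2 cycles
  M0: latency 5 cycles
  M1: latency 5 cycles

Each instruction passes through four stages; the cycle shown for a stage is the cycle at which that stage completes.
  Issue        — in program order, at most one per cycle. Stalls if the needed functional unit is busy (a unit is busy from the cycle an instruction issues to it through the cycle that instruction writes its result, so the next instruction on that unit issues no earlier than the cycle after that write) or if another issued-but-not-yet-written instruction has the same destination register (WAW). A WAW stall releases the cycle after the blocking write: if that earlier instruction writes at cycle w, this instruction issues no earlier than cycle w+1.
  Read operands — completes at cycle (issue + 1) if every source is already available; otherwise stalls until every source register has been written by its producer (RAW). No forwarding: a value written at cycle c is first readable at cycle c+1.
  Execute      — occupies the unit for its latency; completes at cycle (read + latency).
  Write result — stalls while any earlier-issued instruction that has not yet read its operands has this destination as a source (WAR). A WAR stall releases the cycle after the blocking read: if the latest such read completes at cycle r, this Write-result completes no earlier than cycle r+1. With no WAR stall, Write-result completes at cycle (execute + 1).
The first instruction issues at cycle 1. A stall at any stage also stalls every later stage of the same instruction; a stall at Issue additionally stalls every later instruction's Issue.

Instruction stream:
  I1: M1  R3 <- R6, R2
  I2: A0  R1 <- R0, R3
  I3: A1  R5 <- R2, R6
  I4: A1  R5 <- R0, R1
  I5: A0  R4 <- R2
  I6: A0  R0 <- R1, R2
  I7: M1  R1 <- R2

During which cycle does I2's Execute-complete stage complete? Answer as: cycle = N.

c1: I1→M1
c2: I1 RO, I2→A0
c3: I3→A1
c4: I3 RO
c6: I3 EX
c7: I1 EX, I3 WR R5
c8: I1 WR R3, I4→A1
c9: I2 RO
c10: I2 EX
c11: I2 WR R1
c12: I4 RO, I5→A0
c13: I5 RO
c14: I4 EX, I5 EX
c15: I4 WR R5, I5 WR R4
c16: I6→A0
c17: I6 RO, I7→M1
c18: I6 EX, I7 RO
c19: I6 WR R0
c23: I7 EX
c24: I7 WR R1

cycle = 10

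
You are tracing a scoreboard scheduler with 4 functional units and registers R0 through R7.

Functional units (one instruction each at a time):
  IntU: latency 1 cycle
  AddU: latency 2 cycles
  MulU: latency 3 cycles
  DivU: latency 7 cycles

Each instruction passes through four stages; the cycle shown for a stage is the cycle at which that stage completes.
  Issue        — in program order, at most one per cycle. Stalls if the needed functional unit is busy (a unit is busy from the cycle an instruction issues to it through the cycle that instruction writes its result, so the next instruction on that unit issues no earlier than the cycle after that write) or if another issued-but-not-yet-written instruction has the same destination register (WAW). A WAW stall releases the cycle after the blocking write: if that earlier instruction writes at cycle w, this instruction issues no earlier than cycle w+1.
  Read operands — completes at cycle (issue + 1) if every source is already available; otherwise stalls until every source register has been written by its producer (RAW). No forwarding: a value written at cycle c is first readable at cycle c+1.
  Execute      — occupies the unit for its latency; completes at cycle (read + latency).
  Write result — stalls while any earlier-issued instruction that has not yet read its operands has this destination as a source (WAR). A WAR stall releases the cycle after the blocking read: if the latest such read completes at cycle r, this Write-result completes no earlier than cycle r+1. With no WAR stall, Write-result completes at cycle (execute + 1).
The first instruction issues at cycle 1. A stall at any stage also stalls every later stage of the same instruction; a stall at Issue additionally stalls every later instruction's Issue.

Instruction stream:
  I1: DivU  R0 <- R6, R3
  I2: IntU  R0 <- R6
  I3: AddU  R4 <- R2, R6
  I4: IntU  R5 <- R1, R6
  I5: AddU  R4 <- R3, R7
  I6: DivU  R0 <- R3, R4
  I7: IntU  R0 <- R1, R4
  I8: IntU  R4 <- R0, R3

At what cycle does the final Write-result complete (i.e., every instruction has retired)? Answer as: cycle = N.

cycle 1: issue I1 (DivU)
cycle 2: I1 read-ops
cycle 9: I1 finished on DivU
cycle 10: I1→R0
cycle 11: issue I2 (IntU)
cycle 12: I2 read-ops · issue I3 (AddU)
cycle 13: I2 finished on IntU · I3 read-ops
cycle 14: I2→R0
cycle 15: I3 finished on AddU · issue I4 (IntU)
cycle 16: I3→R4 · I4 read-ops
cycle 17: I4 finished on IntU · issue I5 (AddU)
cycle 18: I4→R5 · I5 read-ops · issue I6 (DivU)
cycle 20: I5 finished on AddU
cycle 21: I5→R4
cycle 22: I6 read-ops
cycle 29: I6 finished on DivU
cycle 30: I6→R0
cycle 31: issue I7 (IntU)
cycle 32: I7 read-ops
cycle 33: I7 finished on IntU
cycle 34: I7→R0
cycle 35: issue I8 (IntU)
cycle 36: I8 read-ops
cycle 37: I8 finished on IntU
cycle 38: I8→R4

cycle = 38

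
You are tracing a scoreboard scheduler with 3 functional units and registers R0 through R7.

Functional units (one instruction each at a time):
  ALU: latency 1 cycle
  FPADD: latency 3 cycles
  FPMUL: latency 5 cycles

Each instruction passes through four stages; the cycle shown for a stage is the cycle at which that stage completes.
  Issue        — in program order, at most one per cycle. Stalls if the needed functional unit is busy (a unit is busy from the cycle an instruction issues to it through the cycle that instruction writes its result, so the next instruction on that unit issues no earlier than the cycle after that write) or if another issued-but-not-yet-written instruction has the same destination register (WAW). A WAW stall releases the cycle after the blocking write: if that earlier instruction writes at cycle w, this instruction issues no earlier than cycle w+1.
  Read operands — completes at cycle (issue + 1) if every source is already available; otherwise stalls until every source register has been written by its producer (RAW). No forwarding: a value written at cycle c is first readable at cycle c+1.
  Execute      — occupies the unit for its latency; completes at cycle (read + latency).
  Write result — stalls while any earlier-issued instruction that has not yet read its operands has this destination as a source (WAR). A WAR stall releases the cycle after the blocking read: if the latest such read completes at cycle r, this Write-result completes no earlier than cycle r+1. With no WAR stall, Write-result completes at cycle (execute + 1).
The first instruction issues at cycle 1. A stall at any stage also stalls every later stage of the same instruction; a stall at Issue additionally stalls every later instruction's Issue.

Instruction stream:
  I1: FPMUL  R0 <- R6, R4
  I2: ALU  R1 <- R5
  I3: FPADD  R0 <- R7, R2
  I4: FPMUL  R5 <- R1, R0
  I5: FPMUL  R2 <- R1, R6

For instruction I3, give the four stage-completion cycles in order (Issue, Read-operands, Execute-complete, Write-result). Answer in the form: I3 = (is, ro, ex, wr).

I3 = (9, 10, 13, 14)

1) issue 1, read 2, done 7, write 8
2) issue 2, read 3, done 4, write 5
3) issue 9, read 10, done 13, write 14  <WAW R0: wait I1 write@8>
4) issue 10, read 15, done 20, write 21  <RAW R0: wait I3 write@14>
5) issue 22, read 23, done 28, write 29  <struct: FPMUL busy until I4 writes@21>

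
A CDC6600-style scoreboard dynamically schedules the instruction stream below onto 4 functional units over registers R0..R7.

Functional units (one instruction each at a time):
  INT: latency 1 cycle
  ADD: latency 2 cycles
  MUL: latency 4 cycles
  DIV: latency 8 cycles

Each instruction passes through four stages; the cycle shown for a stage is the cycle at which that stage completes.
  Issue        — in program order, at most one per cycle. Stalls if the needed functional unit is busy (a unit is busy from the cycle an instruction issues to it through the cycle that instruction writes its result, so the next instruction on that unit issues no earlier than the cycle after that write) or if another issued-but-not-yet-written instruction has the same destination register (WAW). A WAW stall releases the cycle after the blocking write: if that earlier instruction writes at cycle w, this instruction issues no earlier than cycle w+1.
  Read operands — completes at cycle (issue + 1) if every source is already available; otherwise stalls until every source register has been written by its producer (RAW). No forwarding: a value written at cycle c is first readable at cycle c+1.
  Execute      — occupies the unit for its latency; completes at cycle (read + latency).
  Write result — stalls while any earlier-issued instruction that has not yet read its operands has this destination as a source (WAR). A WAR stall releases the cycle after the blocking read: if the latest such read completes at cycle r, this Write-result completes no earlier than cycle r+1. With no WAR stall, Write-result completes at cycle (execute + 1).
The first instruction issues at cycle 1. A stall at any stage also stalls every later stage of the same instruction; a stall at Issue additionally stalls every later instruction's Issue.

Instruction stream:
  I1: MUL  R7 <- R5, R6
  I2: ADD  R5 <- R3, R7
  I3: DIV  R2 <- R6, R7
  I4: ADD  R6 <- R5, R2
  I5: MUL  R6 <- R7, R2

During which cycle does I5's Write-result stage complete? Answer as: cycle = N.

cycle = 28

t=1  I1 issues→MUL
t=2  I1 reads | I2 issues→ADD
t=3  I3 issues→DIV
t=6  I1 exec-done
t=7  I1 writes R7
t=8  I2 reads | I3 reads
t=10  I2 exec-done
t=11  I2 writes R5
t=12  I4 issues→ADD
t=16  I3 exec-done
t=17  I3 writes R2
t=18  I4 reads
t=20  I4 exec-done
t=21  I4 writes R6
t=22  I5 issues→MUL
t=23  I5 reads
t=27  I5 exec-done
t=28  I5 writes R6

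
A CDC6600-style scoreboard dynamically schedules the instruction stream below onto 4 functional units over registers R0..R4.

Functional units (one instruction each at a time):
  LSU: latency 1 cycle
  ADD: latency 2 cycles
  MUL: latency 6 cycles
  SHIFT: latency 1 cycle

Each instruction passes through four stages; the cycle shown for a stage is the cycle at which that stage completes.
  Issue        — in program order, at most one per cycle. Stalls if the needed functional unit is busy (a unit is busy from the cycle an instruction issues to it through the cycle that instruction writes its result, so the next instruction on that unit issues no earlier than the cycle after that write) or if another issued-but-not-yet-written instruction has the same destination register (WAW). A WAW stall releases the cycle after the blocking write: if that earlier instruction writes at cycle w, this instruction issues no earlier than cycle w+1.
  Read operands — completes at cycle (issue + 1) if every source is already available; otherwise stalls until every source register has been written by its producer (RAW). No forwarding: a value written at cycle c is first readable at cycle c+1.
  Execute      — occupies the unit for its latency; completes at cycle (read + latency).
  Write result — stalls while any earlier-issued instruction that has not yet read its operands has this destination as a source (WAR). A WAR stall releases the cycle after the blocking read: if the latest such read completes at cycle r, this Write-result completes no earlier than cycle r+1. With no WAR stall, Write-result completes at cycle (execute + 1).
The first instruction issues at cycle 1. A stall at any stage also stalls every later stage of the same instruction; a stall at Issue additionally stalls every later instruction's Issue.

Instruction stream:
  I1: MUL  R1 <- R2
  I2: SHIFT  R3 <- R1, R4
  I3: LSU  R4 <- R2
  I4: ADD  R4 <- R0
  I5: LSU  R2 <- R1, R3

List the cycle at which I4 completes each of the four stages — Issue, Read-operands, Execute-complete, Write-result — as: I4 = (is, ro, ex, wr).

cycle 1: issue I1 (MUL)
cycle 2: I1 read-ops; issue I2 (SHIFT)
cycle 3: issue I3 (LSU)
cycle 4: I3 read-ops
cycle 5: I3 finished on LSU
cycle 8: I1 finished on MUL
cycle 9: I1→R1
cycle 10: I2 read-ops
cycle 11: I2 finished on SHIFT; I3→R4
cycle 12: I2→R3; issue I4 (ADD)
cycle 13: I4 read-ops; issue I5 (LSU)
cycle 14: I5 read-ops
cycle 15: I4 finished on ADD; I5 finished on LSU
cycle 16: I4→R4; I5→R2

I4 = (12, 13, 15, 16)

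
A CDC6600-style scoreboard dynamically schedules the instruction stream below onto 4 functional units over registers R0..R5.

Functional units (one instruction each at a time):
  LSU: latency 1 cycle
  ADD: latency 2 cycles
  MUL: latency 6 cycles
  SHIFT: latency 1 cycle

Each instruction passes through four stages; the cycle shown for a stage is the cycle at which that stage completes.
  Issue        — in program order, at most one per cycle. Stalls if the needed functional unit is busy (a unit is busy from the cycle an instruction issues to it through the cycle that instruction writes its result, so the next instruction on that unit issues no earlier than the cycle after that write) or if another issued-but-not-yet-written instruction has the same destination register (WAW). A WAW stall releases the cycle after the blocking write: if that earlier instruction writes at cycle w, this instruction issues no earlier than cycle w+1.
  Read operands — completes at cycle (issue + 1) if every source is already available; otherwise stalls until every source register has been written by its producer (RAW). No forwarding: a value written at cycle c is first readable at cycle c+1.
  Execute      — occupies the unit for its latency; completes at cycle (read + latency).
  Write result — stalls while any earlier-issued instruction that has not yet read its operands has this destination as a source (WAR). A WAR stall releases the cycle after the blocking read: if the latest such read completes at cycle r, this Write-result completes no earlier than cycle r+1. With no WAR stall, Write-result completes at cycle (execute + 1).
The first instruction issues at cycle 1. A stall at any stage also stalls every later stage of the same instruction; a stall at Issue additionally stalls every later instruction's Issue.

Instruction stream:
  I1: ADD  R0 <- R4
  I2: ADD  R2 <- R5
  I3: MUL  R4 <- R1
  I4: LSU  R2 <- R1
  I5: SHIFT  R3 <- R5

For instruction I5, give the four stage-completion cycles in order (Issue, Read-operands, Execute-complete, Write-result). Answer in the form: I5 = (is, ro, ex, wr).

I5 = (12, 13, 14, 15)

I1: IS=1 RO=2 EX=4 WR=5
I2: IS=6 RO=7 EX=9 WR=10  [struct: ADD busy until I1 writes@5]
I3: IS=7 RO=8 EX=14 WR=15
I4: IS=11 RO=12 EX=13 WR=14  [WAW R2: wait I2 write@10]
I5: IS=12 RO=13 EX=14 WR=15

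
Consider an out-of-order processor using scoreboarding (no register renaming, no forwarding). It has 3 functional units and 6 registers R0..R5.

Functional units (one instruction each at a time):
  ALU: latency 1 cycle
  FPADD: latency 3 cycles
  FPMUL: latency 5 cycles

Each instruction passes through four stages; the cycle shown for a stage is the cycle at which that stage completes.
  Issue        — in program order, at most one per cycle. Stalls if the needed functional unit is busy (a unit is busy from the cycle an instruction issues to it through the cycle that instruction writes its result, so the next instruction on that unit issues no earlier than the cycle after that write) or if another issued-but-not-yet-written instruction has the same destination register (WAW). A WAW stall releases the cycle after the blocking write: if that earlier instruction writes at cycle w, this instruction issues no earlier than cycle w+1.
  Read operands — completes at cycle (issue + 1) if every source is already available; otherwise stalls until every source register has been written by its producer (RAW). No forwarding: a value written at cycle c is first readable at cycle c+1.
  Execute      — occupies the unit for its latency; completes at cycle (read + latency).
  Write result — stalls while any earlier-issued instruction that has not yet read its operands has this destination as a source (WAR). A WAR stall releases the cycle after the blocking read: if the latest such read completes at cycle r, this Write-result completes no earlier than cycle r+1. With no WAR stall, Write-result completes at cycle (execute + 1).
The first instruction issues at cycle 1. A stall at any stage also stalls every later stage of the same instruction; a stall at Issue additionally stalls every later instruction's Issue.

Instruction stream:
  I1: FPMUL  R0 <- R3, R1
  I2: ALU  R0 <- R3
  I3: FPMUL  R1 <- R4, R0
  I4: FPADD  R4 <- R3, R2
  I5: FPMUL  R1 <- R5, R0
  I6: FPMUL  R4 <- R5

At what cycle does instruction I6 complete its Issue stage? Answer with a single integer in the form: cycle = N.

cycle = 28

t=1  I1→FPMUL
t=2  I1 RO
t=7  I1 EX
t=8  I1 WR R0
t=9  I2→ALU
t=10  I2 RO, I3→FPMUL
t=11  I2 EX, I4→FPADD
t=12  I2 WR R0, I4 RO
t=13  I3 RO
t=15  I4 EX
t=16  I4 WR R4
t=18  I3 EX
t=19  I3 WR R1
t=20  I5→FPMUL
t=21  I5 RO
t=26  I5 EX
t=27  I5 WR R1
t=28  I6→FPMUL
t=29  I6 RO
t=34  I6 EX
t=35  I6 WR R4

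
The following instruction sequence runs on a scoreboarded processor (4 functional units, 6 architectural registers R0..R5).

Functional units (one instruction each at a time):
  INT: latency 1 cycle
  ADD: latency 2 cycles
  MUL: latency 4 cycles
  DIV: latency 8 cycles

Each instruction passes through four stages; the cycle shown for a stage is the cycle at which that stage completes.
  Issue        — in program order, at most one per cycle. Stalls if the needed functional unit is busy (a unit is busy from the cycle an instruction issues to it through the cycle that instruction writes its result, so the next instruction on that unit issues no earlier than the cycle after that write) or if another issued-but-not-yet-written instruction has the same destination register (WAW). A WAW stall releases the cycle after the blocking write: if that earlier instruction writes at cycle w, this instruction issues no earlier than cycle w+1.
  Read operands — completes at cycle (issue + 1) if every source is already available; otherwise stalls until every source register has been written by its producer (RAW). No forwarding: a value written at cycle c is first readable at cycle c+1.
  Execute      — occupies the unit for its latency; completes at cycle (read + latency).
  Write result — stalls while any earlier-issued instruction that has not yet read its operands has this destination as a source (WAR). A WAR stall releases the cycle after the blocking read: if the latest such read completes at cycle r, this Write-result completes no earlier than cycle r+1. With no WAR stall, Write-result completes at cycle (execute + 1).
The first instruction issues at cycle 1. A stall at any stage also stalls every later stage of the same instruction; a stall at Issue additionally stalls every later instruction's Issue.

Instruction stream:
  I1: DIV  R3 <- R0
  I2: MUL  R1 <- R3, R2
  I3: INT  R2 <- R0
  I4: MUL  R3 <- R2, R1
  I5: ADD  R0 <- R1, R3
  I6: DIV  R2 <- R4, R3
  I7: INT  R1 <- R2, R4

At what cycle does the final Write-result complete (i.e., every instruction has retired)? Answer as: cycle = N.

cycle = 37

1) issue 1, read 2, done 10, write 11
2) issue 2, read 12, done 16, write 17  <RAW R3: wait I1 write@11>
3) issue 3, read 4, done 5, write 13  <WAR R2: wait I2 read@12>
4) issue 18, read 19, done 23, write 24  <struct: MUL busy until I2 writes@17>
5) issue 19, read 25, done 27, write 28  <RAW R3: wait I4 write@24>
6) issue 20, read 25, done 33, write 34  <RAW R3: wait I4 write@24>
7) issue 21, read 35, done 36, write 37  <RAW R2: wait I6 write@34>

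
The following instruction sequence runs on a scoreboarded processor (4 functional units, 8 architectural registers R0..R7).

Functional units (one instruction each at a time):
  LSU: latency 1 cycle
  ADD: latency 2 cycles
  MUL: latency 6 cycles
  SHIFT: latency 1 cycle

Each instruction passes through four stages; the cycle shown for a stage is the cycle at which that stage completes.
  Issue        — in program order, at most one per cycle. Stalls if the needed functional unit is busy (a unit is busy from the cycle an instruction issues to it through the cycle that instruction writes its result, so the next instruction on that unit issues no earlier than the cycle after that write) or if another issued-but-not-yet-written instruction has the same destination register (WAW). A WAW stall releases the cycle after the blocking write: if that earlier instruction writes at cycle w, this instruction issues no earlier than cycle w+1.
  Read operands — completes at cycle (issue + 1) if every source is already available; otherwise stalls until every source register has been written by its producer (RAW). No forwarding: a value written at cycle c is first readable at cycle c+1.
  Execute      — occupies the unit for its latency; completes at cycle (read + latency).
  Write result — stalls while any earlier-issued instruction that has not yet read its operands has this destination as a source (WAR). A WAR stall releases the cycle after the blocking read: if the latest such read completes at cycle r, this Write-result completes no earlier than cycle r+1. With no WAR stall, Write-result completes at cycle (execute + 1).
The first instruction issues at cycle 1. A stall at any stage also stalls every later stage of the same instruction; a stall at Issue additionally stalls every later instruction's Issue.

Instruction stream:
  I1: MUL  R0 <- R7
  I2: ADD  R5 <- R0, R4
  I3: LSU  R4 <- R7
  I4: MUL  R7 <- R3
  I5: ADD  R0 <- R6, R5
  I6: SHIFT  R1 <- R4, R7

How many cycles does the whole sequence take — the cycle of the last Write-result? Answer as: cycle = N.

I1  is:1  ro:2  ex:8  wr:9
I2  is:2  ro:10  ex:12  wr:13  — RAW R0: wait I1 write@9
I3  is:3  ro:4  ex:5  wr:11  — WAR R4: wait I2 read@10
I4  is:10  ro:11  ex:17  wr:18  — struct: MUL busy until I1 writes@9
I5  is:14  ro:15  ex:17  wr:18  — struct: ADD busy until I2 writes@13
I6  is:15  ro:19  ex:20  wr:21  — RAW R7: wait I4 write@18

cycle = 21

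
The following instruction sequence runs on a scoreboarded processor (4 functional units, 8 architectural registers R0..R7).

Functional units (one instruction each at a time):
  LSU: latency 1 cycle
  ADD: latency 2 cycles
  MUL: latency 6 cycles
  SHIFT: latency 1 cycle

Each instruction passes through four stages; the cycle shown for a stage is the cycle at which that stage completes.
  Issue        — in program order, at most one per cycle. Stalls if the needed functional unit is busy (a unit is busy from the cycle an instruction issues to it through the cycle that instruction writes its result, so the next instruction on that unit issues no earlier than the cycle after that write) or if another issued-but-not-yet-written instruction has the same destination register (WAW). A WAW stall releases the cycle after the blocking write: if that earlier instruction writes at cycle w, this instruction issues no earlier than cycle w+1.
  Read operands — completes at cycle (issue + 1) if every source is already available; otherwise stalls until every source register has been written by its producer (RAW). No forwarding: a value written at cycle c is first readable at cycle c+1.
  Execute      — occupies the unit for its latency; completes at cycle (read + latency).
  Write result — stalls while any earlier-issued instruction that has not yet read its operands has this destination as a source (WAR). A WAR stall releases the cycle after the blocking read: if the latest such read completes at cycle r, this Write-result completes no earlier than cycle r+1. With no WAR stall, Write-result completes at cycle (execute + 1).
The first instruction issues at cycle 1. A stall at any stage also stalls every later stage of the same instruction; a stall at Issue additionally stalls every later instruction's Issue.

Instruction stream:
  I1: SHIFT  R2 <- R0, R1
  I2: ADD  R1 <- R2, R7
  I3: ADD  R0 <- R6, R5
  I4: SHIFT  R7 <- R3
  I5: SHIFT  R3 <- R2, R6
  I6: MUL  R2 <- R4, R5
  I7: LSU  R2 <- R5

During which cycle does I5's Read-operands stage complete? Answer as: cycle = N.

t=1  issue I1 (SHIFT)
t=2  I1 read-ops; issue I2 (ADD)
t=3  I1 finished on SHIFT
t=4  I1→R2
t=5  I2 read-ops
t=7  I2 finished on ADD
t=8  I2→R1
t=9  issue I3 (ADD)
t=10  I3 read-ops; issue I4 (SHIFT)
t=11  I4 read-ops
t=12  I3 finished on ADD; I4 finished on SHIFT
t=13  I3→R0; I4→R7
t=14  issue I5 (SHIFT)
t=15  I5 read-ops; issue I6 (MUL)
t=16  I5 finished on SHIFT; I6 read-ops
t=17  I5→R3
t=22  I6 finished on MUL
t=23  I6→R2
t=24  issue I7 (LSU)
t=25  I7 read-ops
t=26  I7 finished on LSU
t=27  I7→R2

cycle = 15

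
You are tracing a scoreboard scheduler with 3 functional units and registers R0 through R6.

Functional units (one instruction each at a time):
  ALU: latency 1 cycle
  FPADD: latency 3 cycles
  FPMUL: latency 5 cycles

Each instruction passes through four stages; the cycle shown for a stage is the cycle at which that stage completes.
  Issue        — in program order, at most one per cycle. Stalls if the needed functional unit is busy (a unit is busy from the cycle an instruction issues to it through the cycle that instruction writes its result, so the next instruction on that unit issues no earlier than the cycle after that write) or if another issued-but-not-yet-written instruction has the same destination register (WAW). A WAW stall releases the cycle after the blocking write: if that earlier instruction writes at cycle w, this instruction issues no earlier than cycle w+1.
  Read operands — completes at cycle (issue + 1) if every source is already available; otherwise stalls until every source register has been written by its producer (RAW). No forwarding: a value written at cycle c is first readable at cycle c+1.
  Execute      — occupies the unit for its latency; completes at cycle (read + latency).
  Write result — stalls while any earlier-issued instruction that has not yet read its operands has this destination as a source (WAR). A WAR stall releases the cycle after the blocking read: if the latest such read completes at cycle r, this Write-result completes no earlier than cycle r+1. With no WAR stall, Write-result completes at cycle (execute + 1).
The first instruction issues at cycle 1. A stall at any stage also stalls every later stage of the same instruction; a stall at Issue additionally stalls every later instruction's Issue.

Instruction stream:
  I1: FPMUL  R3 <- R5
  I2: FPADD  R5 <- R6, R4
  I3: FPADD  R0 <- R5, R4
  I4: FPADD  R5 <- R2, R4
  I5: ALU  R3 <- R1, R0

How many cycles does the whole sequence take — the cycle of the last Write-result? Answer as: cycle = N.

cycle = 19

[1] I1 dispatched to FPMUL
[2] I1 operands ready · I2 dispatched to FPADD
[3] I2 operands ready
[6] I2 complete
[7] I1 complete · R5←I2
[8] R3←I1 · I3 dispatched to FPADD
[9] I3 operands ready
[12] I3 complete
[13] R0←I3
[14] I4 dispatched to FPADD
[15] I4 operands ready · I5 dispatched to ALU
[16] I5 operands ready
[17] I5 complete
[18] I4 complete · R3←I5
[19] R5←I4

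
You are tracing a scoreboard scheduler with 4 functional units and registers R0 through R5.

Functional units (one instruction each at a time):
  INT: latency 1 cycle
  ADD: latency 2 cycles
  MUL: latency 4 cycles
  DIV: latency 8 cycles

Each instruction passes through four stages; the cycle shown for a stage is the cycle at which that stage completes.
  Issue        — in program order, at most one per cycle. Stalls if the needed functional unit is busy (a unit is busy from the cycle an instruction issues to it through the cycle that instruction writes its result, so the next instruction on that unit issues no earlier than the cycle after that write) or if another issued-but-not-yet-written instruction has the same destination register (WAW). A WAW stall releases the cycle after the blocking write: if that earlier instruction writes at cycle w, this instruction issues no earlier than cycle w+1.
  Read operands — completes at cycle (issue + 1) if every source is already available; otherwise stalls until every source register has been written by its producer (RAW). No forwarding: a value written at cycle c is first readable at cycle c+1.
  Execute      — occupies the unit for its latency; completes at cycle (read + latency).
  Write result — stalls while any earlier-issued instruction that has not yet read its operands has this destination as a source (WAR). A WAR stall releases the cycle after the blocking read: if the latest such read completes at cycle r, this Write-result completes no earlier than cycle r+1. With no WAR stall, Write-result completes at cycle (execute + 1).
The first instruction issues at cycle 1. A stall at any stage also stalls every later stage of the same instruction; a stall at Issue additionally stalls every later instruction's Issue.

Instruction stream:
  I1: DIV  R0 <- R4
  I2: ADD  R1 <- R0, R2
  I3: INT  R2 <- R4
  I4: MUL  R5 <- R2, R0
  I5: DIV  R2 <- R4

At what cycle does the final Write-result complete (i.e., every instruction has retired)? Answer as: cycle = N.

c1: I1→DIV
c2: I1 RO; I2→ADD
c3: I3→INT
c4: I3 RO; I4→MUL
c5: I3 EX
c10: I1 EX
c11: I1 WR R0
c12: I2 RO
c13: I3 WR R2
c14: I2 EX; I4 RO; I5→DIV
c15: I2 WR R1; I5 RO
c18: I4 EX
c19: I4 WR R5
c23: I5 EX
c24: I5 WR R2

cycle = 24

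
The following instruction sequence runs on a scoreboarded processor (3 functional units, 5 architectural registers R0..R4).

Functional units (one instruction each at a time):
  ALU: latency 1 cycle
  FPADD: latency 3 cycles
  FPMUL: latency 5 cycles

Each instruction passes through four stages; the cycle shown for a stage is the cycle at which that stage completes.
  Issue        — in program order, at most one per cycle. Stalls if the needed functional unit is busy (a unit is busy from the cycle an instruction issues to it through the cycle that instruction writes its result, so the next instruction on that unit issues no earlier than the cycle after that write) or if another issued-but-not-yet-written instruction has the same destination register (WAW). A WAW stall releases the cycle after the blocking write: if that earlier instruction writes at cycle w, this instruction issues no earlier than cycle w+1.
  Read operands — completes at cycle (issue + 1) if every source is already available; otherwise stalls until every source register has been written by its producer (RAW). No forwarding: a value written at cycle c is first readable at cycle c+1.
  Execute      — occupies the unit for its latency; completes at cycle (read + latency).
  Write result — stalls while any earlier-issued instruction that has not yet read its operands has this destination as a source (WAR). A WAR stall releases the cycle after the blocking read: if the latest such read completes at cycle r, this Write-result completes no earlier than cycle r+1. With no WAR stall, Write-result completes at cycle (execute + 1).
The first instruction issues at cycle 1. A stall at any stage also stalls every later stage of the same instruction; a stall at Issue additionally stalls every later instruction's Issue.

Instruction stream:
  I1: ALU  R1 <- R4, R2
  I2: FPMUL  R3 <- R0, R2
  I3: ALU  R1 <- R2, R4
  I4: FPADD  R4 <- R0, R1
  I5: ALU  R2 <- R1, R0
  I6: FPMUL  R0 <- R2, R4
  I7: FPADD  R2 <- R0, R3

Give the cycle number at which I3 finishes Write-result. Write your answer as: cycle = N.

t=1  I1→ALU
t=2  I1 RO, I2→FPMUL
t=3  I1 EX, I2 RO
t=4  I1 WR R1
t=5  I3→ALU
t=6  I3 RO, I4→FPADD
t=7  I3 EX
t=8  I2 EX, I3 WR R1
t=9  I2 WR R3, I4 RO, I5→ALU
t=10  I5 RO, I6→FPMUL
t=11  I5 EX
t=12  I4 EX, I5 WR R2
t=13  I4 WR R4
t=14  I6 RO, I7→FPADD
t=19  I6 EX
t=20  I6 WR R0
t=21  I7 RO
t=24  I7 EX
t=25  I7 WR R2

cycle = 8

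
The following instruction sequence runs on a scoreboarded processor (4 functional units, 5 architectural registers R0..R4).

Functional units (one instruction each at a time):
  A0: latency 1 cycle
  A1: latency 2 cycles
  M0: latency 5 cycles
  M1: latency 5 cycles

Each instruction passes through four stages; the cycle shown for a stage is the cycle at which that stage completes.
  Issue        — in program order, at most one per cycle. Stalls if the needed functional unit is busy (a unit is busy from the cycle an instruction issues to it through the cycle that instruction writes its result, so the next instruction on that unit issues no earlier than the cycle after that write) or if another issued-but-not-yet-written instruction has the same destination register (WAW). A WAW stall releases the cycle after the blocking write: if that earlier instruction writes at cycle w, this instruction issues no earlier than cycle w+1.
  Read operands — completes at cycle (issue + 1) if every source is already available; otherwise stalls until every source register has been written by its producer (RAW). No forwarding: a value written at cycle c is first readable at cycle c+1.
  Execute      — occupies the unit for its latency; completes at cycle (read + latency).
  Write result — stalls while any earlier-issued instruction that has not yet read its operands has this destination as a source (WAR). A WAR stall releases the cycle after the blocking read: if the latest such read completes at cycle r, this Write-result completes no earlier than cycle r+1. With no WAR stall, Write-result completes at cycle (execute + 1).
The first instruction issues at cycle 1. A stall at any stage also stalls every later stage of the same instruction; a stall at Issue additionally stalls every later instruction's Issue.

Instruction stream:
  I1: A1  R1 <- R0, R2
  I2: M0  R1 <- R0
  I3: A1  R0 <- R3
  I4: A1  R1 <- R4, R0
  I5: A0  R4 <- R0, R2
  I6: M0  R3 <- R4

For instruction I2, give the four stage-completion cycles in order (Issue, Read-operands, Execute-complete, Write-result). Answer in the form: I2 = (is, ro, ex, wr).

I2 = (6, 7, 12, 13)

c1: I1 dispatched to A1
c2: I1 operands ready
c4: I1 complete
c5: R1←I1
c6: I2 dispatched to M0
c7: I2 operands ready; I3 dispatched to A1
c8: I3 operands ready
c10: I3 complete
c11: R0←I3
c12: I2 complete
c13: R1←I2
c14: I4 dispatched to A1
c15: I4 operands ready; I5 dispatched to A0
c16: I5 operands ready; I6 dispatched to M0
c17: I4 complete; I5 complete
c18: R1←I4; R4←I5
c19: I6 operands ready
c24: I6 complete
c25: R3←I6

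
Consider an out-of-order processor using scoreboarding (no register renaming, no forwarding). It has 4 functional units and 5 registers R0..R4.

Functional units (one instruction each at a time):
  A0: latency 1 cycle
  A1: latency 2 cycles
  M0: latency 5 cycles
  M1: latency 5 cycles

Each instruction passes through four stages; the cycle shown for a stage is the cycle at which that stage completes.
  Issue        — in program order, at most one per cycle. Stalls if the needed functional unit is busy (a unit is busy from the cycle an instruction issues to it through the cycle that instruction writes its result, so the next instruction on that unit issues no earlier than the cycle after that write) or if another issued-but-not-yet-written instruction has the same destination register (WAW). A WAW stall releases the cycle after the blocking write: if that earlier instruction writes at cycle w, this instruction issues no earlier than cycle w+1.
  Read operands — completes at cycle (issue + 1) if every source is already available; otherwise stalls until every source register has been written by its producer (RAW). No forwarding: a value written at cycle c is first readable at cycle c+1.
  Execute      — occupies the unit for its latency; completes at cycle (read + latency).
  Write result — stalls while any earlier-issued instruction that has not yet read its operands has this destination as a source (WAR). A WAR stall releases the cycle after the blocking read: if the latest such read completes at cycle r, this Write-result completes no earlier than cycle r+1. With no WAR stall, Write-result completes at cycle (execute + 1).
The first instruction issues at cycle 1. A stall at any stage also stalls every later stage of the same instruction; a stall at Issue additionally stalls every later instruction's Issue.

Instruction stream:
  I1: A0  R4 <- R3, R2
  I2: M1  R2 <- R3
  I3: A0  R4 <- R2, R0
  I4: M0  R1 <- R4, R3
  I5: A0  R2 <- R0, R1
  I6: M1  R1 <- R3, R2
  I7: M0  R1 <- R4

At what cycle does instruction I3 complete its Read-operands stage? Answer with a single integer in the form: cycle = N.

cycle = 10

[I1] 1/2/3/4
[I2] 2/3/8/9
[I3] 5/10/11/12  (struct: A0 busy until I1 writes@4; RAW R2: wait I2 write@9)
[I4] 6/13/18/19  (RAW R4: wait I3 write@12)
[I5] 13/20/21/22  (struct: A0 busy until I3 writes@12; RAW R1: wait I4 write@19)
[I6] 20/23/28/29  (WAW R1: wait I4 write@19; RAW R2: wait I5 write@22)
[I7] 30/31/36/37  (WAW R1: wait I6 write@29)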